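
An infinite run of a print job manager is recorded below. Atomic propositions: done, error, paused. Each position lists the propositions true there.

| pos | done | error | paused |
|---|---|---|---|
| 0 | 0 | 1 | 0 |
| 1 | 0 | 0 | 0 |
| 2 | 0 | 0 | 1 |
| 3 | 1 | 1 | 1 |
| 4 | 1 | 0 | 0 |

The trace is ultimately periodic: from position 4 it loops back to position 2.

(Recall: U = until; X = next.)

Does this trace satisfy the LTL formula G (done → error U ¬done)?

Violated

done → error U ¬done must hold at every position from 0 onward. It fails at position 3, so G (done → error U ¬done) is false.
Positions where done holds: 3, 4.
Check error U ¬done at each: 3→fails, 4→fails.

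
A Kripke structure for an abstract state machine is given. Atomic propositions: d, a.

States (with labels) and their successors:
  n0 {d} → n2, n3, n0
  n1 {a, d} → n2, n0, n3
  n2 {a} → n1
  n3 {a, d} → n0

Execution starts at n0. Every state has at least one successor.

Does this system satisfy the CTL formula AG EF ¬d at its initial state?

States satisfying EF ¬d: {n0, n1, n2, n3}.
States satisfying AG EF ¬d: {n0, n1, n2, n3}.
Every state reachable from n0 satisfies EF ¬d.
n0 ∈ Sat(AG EF ¬d).

Holds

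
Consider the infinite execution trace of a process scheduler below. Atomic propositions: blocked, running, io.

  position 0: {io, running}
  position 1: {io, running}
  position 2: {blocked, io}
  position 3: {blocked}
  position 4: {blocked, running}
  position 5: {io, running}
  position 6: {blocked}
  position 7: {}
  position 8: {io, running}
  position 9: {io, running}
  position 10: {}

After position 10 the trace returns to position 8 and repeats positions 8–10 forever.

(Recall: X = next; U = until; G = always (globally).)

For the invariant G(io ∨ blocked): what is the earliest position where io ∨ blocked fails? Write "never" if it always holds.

Check io ∨ blocked at each position in order: 0 ✓, 1 ✓, 2 ✓, 3 ✓, 4 ✓, 5 ✓, 6 ✓.
At position 7 the labels are {}, so io ∨ blocked is false there. This is the first violation.

7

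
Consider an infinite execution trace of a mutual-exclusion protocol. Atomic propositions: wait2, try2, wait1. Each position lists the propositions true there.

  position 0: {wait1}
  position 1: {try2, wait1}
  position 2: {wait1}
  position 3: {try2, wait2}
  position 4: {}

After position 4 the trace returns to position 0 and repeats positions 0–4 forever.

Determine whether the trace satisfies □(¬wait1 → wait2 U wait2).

Violated

¬wait1 → wait2 U wait2 must hold at every position from 0 onward. It fails at position 4, so □(¬wait1 → wait2 U wait2) is false.
Positions where ¬wait1 holds: 3, 4.
Check wait2 U wait2 at each: 3→ok, 4→fails.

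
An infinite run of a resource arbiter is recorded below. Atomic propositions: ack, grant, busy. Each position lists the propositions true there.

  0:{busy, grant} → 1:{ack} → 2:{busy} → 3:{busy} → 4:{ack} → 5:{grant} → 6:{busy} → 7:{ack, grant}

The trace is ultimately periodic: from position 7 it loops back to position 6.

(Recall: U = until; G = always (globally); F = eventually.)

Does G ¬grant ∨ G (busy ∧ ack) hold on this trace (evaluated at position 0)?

Does not hold

¬grant must hold at every position from 0 onward. It fails at position 0, so G ¬grant is false.
busy ∧ ack must hold at every position from 0 onward. It fails at position 0, so G (busy ∧ ack) is false.
At position 0: G ¬grant is false; G (busy ∧ ack) is false; so G ¬grant ∨ G (busy ∧ ack) is false.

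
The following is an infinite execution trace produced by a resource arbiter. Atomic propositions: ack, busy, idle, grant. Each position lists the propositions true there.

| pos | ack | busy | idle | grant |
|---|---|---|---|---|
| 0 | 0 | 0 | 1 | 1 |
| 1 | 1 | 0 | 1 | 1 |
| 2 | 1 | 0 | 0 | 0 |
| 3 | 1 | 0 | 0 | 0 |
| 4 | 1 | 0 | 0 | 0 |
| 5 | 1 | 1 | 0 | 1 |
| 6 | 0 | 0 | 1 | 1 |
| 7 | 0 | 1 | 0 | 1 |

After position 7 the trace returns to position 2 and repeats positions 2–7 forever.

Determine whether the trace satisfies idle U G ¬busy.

Does not hold

Walking from position 0: at position 2, G ¬busy has not yet held and idle fails, so idle U G ¬busy is false.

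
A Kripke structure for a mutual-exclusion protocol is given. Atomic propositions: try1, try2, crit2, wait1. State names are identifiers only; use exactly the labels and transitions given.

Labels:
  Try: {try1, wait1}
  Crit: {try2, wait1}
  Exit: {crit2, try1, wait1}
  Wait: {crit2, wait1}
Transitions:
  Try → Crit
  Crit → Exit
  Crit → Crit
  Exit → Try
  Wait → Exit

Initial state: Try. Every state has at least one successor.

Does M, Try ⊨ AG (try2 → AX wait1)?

Satisfied

States satisfying try2 → AX wait1: {Try, Crit, Exit, Wait}.
States satisfying AG (try2 → AX wait1): {Try, Crit, Exit, Wait}.
Every state reachable from Try satisfies try2 → AX wait1.
Try ∈ Sat(AG (try2 → AX wait1)).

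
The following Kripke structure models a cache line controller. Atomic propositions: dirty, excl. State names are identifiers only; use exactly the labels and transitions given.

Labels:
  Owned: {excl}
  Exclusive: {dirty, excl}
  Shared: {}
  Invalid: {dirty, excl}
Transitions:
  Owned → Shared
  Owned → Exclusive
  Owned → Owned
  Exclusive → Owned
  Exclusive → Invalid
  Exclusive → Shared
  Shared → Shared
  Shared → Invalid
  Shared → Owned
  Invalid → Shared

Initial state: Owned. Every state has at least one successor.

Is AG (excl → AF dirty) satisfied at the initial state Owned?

States satisfying excl → AF dirty: {Exclusive, Shared, Invalid}.
States satisfying AG (excl → AF dirty): ∅.
Owned is reachable from Owned and violates excl → AF dirty, so AG fails at Owned.
Owned ∉ Sat(AG (excl → AF dirty)).

Violated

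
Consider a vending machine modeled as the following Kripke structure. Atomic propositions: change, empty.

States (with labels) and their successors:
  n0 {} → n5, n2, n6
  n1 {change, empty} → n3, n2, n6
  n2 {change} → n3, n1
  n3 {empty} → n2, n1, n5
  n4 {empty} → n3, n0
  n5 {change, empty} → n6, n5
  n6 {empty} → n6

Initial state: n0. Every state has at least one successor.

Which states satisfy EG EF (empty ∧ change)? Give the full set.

{n0, n1, n2, n3, n4, n5}

States satisfying EF (empty ∧ change): {n0, n1, n2, n3, n4, n5}.
States satisfying EG EF (empty ∧ change): {n0, n1, n2, n3, n4, n5}.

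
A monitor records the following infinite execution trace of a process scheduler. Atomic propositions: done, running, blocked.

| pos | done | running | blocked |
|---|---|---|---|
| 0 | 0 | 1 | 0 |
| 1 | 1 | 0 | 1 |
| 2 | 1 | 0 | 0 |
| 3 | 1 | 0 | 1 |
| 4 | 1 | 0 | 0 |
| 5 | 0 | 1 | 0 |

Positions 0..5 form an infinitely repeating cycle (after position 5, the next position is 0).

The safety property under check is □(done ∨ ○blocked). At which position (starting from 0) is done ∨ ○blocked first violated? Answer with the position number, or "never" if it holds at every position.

5

Check done ∨ ○blocked at each position in order: 0 ✓, 1 ✓, 2 ✓, 3 ✓, 4 ✓.
At position 5 the labels are {running} and the next position 0 has {running}, so done ∨ ○blocked is false there. This is the first violation.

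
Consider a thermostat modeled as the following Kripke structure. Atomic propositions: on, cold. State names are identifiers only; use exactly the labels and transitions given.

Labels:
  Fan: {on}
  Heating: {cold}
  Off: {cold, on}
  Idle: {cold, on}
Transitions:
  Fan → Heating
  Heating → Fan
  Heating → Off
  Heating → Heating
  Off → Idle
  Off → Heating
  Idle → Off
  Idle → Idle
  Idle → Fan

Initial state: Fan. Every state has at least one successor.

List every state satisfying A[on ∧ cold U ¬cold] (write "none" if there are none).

States satisfying on ∧ cold: {Off, Idle}.
States satisfying ¬cold: {Fan}.
States satisfying A[on ∧ cold U ¬cold]: {Fan}.

{Fan}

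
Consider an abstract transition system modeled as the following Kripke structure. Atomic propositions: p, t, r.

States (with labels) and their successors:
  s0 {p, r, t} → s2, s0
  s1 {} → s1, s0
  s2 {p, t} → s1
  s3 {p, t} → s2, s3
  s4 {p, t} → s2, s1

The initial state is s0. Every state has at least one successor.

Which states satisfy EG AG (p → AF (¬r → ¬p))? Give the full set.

States satisfying AG (p → AF (¬r → ¬p)): {s0, s1, s2, s4}.
States satisfying EG AG (p → AF (¬r → ¬p)): {s0, s1, s2, s4}.

{s0, s1, s2, s4}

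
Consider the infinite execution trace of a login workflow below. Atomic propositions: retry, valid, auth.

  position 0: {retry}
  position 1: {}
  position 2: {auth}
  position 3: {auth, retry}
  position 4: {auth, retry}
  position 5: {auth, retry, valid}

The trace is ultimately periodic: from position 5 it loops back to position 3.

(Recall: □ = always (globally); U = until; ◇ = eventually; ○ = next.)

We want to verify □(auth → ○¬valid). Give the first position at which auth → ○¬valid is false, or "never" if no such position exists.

Check auth → ○¬valid at each position in order: 0 ✓, 1 ✓, 2 ✓, 3 ✓.
At position 4 the labels are {auth, retry} and the next position 5 has {auth, retry, valid}, so auth → ○¬valid is false there. This is the first violation.

4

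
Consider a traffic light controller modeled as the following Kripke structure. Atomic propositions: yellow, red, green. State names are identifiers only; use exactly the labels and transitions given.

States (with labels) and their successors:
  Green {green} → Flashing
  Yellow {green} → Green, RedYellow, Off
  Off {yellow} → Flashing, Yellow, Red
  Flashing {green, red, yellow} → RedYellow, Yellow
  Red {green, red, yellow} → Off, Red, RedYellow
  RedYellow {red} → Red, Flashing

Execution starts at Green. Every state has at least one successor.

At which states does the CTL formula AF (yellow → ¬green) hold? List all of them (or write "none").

{Green, Yellow, Off, Flashing, RedYellow}

States satisfying yellow → ¬green: {Green, Yellow, Off, RedYellow}.
States satisfying AF (yellow → ¬green): {Green, Yellow, Off, Flashing, RedYellow}.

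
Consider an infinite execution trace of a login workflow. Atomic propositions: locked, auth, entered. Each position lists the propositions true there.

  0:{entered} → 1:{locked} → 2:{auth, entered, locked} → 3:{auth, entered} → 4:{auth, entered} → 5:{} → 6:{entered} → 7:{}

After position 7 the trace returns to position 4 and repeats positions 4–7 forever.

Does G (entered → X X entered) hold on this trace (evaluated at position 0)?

Does not hold

entered → X X entered must hold at every position from 0 onward. It fails at position 3, so G (entered → X X entered) is false.
Positions where entered holds: 0, 2, 3, 4, 6.
Check X X entered at each: 0→ok, 2→ok, 3→fails, 4→ok, 6→ok.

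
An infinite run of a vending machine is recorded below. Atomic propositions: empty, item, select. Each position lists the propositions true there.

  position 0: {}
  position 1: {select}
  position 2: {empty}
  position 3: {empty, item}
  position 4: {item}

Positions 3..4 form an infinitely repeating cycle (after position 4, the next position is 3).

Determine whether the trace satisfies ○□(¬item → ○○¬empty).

The position after 0 is 1; □(¬item → ○○¬empty) is false there.

Violated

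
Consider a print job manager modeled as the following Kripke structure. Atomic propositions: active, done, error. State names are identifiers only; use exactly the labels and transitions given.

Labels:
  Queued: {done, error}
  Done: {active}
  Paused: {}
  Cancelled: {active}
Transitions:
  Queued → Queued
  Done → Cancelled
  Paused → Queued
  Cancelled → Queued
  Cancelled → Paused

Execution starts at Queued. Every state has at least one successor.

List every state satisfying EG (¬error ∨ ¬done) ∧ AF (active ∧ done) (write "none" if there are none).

none

States satisfying ¬error ∨ ¬done: {Done, Paused, Cancelled}.
States satisfying EG (¬error ∨ ¬done): ∅.
States satisfying active ∧ done: ∅.
States satisfying AF (active ∧ done): ∅.
States satisfying EG (¬error ∨ ¬done) ∧ AF (active ∧ done): ∅.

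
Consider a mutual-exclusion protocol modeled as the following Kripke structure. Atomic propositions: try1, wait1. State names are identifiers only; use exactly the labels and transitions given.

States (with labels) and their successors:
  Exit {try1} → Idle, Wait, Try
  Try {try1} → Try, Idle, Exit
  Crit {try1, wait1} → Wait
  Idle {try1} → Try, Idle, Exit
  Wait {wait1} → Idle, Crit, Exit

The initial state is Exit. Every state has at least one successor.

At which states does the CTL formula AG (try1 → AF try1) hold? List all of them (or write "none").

{Exit, Try, Crit, Idle, Wait}

States satisfying try1 → AF try1: {Exit, Try, Crit, Idle, Wait}.
States satisfying AG (try1 → AF try1): {Exit, Try, Crit, Idle, Wait}.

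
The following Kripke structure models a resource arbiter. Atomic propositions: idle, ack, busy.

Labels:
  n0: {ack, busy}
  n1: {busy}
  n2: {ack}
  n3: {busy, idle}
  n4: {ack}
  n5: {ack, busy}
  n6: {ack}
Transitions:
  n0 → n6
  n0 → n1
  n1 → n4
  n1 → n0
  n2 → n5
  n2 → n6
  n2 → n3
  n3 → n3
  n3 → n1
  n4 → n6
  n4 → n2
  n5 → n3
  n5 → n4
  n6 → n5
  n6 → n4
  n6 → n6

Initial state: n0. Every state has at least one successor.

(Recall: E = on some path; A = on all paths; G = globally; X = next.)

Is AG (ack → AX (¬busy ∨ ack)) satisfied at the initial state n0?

No

States satisfying ack → AX (¬busy ∨ ack): {n1, n3, n4, n6}.
States satisfying AG (ack → AX (¬busy ∨ ack)): ∅.
n0 is reachable from n0 and violates ack → AX (¬busy ∨ ack), so AG fails at n0.
n0 ∉ Sat(AG (ack → AX (¬busy ∨ ack))).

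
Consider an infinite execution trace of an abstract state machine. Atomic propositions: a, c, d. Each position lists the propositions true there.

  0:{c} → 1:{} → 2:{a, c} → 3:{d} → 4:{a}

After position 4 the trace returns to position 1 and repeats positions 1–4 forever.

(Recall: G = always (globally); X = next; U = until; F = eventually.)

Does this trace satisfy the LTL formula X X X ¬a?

Yes

The position after 0 is 1; X X ¬a is true there.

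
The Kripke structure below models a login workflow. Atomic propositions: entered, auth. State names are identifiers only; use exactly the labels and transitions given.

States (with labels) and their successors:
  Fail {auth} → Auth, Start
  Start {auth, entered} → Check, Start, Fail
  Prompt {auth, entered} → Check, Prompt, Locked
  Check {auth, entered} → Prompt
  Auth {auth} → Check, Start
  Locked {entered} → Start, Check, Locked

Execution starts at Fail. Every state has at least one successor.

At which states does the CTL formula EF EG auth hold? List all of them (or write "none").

{Fail, Start, Prompt, Check, Auth, Locked}

States satisfying EG auth: {Fail, Start, Prompt, Check, Auth}.
States satisfying EF EG auth: {Fail, Start, Prompt, Check, Auth, Locked}.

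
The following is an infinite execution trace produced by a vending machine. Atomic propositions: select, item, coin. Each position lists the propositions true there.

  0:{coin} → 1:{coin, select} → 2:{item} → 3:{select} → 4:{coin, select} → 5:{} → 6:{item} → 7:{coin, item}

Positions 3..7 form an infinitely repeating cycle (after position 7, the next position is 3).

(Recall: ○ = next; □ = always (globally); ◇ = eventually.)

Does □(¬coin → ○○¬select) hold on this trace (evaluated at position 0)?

Violated

¬coin → ○○¬select must hold at every position from 0 onward. It fails at position 2, so □(¬coin → ○○¬select) is false.
Positions where ¬coin holds: 2, 3, 5, 6.
Check ○○¬select at each: 2→fails, 3→ok, 5→ok, 6→fails.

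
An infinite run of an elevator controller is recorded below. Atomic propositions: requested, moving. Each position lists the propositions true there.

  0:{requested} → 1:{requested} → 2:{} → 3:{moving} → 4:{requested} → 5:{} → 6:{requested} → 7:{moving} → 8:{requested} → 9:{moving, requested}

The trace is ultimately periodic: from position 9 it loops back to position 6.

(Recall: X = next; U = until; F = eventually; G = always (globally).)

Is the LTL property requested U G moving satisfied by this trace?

Walking from position 0: at position 2, G moving has not yet held and requested fails, so requested U G moving is false.

No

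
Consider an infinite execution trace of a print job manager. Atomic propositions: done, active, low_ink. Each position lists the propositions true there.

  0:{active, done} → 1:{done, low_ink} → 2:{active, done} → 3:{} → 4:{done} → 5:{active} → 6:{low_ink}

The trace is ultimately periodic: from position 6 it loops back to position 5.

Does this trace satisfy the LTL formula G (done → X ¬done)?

Violated

done → X ¬done must hold at every position from 0 onward. It fails at position 0, so G (done → X ¬done) is false.
Positions where done holds: 0, 1, 2, 4.
Check X ¬done at each: 0→fails, 1→fails, 2→ok, 4→ok.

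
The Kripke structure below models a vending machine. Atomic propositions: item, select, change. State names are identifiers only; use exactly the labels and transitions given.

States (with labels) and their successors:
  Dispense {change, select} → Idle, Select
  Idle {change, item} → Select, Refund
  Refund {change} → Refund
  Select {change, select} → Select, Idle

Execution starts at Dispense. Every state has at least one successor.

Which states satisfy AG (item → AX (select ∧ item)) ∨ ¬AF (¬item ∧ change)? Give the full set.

States satisfying item → AX (select ∧ item): {Dispense, Refund, Select}.
States satisfying AG (item → AX (select ∧ item)): {Refund}.
States satisfying ¬item ∧ change: {Dispense, Refund, Select}.
States satisfying AF (¬item ∧ change): {Dispense, Idle, Refund, Select}.
States satisfying ¬AF (¬item ∧ change): ∅.
States satisfying AG (item → AX (select ∧ item)) ∨ ¬AF (¬item ∧ change): {Refund}.

{Refund}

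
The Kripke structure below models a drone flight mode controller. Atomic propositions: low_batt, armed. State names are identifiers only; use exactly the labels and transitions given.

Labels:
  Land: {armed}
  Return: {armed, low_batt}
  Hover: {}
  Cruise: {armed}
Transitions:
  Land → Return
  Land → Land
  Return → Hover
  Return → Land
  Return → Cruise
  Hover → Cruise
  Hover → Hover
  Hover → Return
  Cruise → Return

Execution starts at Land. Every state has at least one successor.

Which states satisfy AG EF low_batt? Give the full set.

{Land, Return, Hover, Cruise}

States satisfying EF low_batt: {Land, Return, Hover, Cruise}.
States satisfying AG EF low_batt: {Land, Return, Hover, Cruise}.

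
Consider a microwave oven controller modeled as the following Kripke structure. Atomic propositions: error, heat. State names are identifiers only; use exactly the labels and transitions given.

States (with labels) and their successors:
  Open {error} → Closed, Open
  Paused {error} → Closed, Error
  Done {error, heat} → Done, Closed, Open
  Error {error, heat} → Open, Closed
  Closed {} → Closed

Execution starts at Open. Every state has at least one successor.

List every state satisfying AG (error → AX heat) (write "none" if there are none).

{Closed}

States satisfying error → AX heat: {Closed}.
States satisfying AG (error → AX heat): {Closed}.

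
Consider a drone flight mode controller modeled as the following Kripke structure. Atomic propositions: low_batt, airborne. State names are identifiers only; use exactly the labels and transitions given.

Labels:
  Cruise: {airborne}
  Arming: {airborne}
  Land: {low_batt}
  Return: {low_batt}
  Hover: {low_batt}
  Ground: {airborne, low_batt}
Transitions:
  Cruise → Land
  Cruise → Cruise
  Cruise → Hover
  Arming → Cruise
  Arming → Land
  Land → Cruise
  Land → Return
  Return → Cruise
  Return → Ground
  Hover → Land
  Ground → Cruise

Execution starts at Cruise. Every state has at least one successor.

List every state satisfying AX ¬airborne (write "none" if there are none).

States satisfying ¬airborne: {Land, Return, Hover}.
States satisfying AX ¬airborne: {Hover}.

{Hover}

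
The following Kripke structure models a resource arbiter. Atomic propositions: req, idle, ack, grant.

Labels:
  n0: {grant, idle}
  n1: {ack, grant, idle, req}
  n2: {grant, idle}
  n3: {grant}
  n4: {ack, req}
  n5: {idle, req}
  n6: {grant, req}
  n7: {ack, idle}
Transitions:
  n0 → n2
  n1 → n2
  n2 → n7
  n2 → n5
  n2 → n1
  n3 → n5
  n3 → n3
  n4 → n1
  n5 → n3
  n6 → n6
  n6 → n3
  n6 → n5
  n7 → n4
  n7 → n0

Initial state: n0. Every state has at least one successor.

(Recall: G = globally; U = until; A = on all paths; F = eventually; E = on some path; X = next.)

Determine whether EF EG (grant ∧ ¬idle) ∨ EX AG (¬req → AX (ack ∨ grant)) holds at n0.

States satisfying EG (grant ∧ ¬idle): {n3, n6}.
States satisfying EF EG (grant ∧ ¬idle): {n0, n1, n2, n3, n4, n5, n6, n7}.
States satisfying AG (¬req → AX (ack ∨ grant)): ∅.
States satisfying EX AG (¬req → AX (ack ∨ grant)): ∅.
States satisfying EF EG (grant ∧ ¬idle) ∨ EX AG (¬req → AX (ack ∨ grant)): {n0, n1, n2, n3, n4, n5, n6, n7}.
n0 ∈ Sat(EF EG (grant ∧ ¬idle) ∨ EX AG (¬req → AX (ack ∨ grant))).

Yes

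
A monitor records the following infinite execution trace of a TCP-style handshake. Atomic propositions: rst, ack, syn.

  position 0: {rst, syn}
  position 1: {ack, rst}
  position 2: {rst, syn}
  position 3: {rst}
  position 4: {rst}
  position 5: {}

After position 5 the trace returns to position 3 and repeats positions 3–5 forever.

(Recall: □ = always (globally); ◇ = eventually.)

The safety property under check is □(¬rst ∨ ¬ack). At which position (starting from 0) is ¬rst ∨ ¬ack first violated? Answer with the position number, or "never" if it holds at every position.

1

Check ¬rst ∨ ¬ack at each position in order: 0 ✓.
At position 1 the labels are {ack, rst}, so ¬rst ∨ ¬ack is false there. This is the first violation.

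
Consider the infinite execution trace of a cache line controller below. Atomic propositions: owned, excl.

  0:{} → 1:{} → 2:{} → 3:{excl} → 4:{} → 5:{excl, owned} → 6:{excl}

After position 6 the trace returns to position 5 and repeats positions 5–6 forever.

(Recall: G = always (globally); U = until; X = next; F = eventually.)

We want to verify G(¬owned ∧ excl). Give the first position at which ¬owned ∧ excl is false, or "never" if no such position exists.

At position 0 the labels are {}, so ¬owned ∧ excl is false there. This is the first violation.

0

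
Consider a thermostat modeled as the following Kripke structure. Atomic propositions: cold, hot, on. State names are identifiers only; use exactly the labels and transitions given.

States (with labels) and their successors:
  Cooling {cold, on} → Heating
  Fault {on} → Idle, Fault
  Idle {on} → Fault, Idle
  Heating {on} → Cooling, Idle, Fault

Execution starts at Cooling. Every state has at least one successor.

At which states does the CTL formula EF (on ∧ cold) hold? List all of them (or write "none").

States satisfying on ∧ cold: {Cooling}.
States satisfying EF (on ∧ cold): {Cooling, Heating}.

{Cooling, Heating}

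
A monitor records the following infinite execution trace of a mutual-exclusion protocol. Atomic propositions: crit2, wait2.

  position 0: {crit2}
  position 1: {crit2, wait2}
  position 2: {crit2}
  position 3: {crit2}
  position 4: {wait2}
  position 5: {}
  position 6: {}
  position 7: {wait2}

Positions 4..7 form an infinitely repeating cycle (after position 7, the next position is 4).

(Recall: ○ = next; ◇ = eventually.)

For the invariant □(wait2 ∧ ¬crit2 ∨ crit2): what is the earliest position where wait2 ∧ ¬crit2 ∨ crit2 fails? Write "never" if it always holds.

Check wait2 ∧ ¬crit2 ∨ crit2 at each position in order: 0 ✓, 1 ✓, 2 ✓, 3 ✓, 4 ✓.
At position 5 the labels are {}, so wait2 ∧ ¬crit2 ∨ crit2 is false there. This is the first violation.

5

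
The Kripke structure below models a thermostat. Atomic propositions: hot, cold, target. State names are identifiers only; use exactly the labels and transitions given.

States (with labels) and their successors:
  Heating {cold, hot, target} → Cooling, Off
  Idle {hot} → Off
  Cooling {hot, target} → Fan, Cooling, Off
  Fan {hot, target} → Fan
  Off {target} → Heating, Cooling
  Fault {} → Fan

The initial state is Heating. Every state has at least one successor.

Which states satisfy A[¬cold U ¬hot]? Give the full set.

{Idle, Off, Fault}

States satisfying ¬cold: {Idle, Cooling, Fan, Off, Fault}.
States satisfying ¬hot: {Off, Fault}.
States satisfying A[¬cold U ¬hot]: {Idle, Off, Fault}.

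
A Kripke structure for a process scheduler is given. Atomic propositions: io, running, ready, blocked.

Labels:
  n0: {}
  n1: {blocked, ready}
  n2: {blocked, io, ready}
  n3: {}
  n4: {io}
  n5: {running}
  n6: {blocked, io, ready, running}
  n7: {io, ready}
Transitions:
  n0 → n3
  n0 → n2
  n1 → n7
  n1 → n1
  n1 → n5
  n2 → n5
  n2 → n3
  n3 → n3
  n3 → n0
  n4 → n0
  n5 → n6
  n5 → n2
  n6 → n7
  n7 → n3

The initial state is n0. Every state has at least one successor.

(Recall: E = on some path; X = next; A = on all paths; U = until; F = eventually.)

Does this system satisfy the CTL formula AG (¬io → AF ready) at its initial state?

Does not hold

States satisfying ¬io → AF ready: {n1, n2, n4, n5, n6, n7}.
States satisfying AG (¬io → AF ready): ∅.
n0 is reachable from n0 and violates ¬io → AF ready, so AG fails at n0.
n0 ∉ Sat(AG (¬io → AF ready)).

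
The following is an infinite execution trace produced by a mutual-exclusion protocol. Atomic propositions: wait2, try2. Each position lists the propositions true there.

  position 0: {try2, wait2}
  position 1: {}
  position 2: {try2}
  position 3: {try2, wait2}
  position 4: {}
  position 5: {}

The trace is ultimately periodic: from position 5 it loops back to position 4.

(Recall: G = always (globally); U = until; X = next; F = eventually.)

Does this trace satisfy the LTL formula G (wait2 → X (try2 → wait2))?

wait2 → X (try2 → wait2) holds at every position 0..5, and those are all positions ever visited, so G (wait2 → X (try2 → wait2)) holds.
Positions where wait2 holds: 0, 3.
Check X (try2 → wait2) at each: 0→ok, 3→ok.

Yes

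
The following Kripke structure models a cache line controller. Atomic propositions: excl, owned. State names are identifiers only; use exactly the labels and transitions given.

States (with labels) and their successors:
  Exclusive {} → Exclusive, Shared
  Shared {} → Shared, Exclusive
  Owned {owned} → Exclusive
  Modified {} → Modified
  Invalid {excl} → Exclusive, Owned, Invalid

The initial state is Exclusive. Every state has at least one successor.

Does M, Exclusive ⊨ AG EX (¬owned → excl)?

States satisfying EX (¬owned → excl): {Invalid}.
States satisfying AG EX (¬owned → excl): ∅.
Exclusive is reachable from Exclusive and violates EX (¬owned → excl), so AG fails at Exclusive.
Exclusive ∉ Sat(AG EX (¬owned → excl)).

No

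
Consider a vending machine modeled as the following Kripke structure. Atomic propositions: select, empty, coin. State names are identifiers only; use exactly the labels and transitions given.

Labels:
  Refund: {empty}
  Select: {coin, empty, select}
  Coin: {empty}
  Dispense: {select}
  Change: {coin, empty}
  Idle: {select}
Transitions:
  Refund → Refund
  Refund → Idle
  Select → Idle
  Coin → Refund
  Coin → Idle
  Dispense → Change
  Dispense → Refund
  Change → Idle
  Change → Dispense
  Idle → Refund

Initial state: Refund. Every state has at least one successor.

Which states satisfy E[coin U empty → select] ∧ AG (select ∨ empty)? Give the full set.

States satisfying coin: {Select, Change}.
States satisfying empty → select: {Select, Dispense, Idle}.
States satisfying E[coin U empty → select]: {Select, Dispense, Change, Idle}.
States satisfying select ∨ empty: {Refund, Select, Coin, Dispense, Change, Idle}.
States satisfying AG (select ∨ empty): {Refund, Select, Coin, Dispense, Change, Idle}.
States satisfying E[coin U empty → select] ∧ AG (select ∨ empty): {Select, Dispense, Change, Idle}.

{Select, Dispense, Change, Idle}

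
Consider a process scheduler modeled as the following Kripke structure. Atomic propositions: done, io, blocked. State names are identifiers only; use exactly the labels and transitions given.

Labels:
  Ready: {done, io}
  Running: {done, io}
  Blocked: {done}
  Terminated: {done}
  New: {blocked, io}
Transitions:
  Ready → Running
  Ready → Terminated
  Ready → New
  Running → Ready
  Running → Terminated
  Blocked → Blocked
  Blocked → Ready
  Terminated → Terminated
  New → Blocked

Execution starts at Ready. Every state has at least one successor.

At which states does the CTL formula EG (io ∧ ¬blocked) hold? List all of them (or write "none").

States satisfying io ∧ ¬blocked: {Ready, Running}.
States satisfying EG (io ∧ ¬blocked): {Ready, Running}.

{Ready, Running}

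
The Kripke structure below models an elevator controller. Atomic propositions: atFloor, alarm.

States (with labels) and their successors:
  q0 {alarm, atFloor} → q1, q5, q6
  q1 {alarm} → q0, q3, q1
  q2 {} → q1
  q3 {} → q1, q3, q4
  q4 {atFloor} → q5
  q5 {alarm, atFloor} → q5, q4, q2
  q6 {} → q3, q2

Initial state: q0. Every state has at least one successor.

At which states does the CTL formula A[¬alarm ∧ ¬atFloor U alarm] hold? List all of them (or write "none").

{q0, q1, q2, q5}

States satisfying ¬alarm ∧ ¬atFloor: {q2, q3, q6}.
States satisfying alarm: {q0, q1, q5}.
States satisfying A[¬alarm ∧ ¬atFloor U alarm]: {q0, q1, q2, q5}.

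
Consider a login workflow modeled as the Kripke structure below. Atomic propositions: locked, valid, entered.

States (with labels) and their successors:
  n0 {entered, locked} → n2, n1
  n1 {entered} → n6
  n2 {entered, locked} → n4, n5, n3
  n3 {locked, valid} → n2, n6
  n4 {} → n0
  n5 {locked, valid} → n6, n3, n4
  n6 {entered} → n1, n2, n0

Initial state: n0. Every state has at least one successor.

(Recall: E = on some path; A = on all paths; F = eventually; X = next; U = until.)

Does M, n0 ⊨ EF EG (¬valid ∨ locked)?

States satisfying EG (¬valid ∨ locked): {n0, n1, n2, n3, n4, n5, n6}.
States satisfying EF EG (¬valid ∨ locked): {n0, n1, n2, n3, n4, n5, n6}.
Some path from n0 reaches a state where EG (¬valid ∨ locked) holds.
n0 ∈ Sat(EF EG (¬valid ∨ locked)).

Satisfied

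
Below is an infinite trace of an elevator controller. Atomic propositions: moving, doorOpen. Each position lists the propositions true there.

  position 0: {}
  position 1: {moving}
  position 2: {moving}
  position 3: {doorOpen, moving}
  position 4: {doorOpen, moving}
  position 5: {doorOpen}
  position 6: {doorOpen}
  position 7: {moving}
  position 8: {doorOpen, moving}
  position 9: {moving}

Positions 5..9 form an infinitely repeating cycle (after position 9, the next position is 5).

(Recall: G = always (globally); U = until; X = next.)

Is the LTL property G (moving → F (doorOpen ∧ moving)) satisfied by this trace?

Yes

moving → F (doorOpen ∧ moving) holds at every position 0..9, and those are all positions ever visited, so G (moving → F (doorOpen ∧ moving)) holds.
Positions where moving holds: 1, 2, 3, 4, 7, 8, 9.
Check F (doorOpen ∧ moving) at each: 1→ok, 2→ok, 3→ok, 4→ok, 7→ok, 8→ok, 9→ok.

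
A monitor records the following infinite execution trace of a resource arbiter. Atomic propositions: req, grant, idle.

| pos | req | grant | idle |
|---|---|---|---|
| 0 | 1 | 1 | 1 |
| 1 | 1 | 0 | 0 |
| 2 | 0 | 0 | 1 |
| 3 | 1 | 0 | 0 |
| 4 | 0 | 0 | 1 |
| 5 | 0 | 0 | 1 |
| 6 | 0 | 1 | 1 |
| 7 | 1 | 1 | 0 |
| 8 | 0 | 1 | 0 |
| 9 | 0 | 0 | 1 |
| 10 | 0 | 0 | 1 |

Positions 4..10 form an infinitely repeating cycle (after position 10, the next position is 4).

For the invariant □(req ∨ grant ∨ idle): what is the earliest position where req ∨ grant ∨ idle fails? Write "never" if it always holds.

never

req ∨ grant ∨ idle holds at every position 0..10, and those are all the positions the trace ever visits, so the invariant □(req ∨ grant ∨ idle) is never violated.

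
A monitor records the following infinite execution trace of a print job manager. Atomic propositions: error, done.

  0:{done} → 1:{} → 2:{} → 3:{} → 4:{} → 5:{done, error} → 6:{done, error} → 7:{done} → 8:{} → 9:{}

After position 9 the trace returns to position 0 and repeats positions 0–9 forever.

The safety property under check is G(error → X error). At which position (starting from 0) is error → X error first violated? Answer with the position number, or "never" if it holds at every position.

Check error → X error at each position in order: 0 ✓, 1 ✓, 2 ✓, 3 ✓, 4 ✓, 5 ✓.
At position 6 the labels are {done, error} and the next position 7 has {done}, so error → X error is false there. This is the first violation.

6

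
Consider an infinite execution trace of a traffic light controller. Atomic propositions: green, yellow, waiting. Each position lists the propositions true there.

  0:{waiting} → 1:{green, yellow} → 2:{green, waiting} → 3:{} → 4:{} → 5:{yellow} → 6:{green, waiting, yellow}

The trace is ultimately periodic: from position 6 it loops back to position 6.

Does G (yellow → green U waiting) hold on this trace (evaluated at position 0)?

yellow → green U waiting must hold at every position from 0 onward. It fails at position 5, so G (yellow → green U waiting) is false.
Positions where yellow holds: 1, 5, 6.
Check green U waiting at each: 1→ok, 5→fails, 6→ok.

Does not hold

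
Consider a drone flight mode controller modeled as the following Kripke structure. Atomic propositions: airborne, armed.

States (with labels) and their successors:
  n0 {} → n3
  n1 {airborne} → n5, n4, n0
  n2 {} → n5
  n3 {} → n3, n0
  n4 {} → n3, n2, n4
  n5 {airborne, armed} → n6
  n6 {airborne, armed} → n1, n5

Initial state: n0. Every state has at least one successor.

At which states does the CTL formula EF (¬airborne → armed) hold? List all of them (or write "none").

{n1, n2, n4, n5, n6}

States satisfying ¬airborne → armed: {n1, n5, n6}.
States satisfying EF (¬airborne → armed): {n1, n2, n4, n5, n6}.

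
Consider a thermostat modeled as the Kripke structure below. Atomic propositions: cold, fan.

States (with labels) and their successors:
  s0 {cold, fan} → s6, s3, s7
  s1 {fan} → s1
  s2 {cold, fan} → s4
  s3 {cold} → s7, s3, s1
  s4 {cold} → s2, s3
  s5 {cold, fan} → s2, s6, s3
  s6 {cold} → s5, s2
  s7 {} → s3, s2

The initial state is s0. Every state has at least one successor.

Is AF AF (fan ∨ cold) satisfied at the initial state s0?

States satisfying AF (fan ∨ cold): {s0, s1, s2, s3, s4, s5, s6, s7}.
States satisfying AF AF (fan ∨ cold): {s0, s1, s2, s3, s4, s5, s6, s7}.
s0 ∈ Sat(AF AF (fan ∨ cold)).

Yes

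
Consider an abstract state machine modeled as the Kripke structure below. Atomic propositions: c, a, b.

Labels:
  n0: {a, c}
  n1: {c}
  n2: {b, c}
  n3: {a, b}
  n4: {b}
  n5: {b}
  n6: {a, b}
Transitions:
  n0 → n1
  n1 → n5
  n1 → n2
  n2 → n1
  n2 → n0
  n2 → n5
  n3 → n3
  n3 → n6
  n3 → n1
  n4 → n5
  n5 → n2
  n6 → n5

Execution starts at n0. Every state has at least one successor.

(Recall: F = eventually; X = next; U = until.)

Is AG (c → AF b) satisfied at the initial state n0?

States satisfying c → AF b: {n0, n1, n2, n3, n4, n5, n6}.
States satisfying AG (c → AF b): {n0, n1, n2, n3, n4, n5, n6}.
Every state reachable from n0 satisfies c → AF b.
n0 ∈ Sat(AG (c → AF b)).

Satisfied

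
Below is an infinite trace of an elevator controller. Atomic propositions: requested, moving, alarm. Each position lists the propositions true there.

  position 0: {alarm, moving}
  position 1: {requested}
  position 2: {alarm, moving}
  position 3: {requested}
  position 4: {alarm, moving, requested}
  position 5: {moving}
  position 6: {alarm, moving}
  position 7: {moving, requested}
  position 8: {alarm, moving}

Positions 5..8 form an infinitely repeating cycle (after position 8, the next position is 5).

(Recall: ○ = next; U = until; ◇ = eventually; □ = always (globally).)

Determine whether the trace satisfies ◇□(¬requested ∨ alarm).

Does not hold

□(¬requested ∨ alarm) is false at every position 0..8, so it never becomes true and ◇□(¬requested ∨ alarm) fails.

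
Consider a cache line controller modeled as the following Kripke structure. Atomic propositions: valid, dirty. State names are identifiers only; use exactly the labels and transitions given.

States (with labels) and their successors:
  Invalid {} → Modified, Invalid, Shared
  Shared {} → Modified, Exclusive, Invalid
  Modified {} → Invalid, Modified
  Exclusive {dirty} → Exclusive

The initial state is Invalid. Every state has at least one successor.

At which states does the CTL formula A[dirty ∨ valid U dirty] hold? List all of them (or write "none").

States satisfying dirty ∨ valid: {Exclusive}.
States satisfying dirty: {Exclusive}.
States satisfying A[dirty ∨ valid U dirty]: {Exclusive}.

{Exclusive}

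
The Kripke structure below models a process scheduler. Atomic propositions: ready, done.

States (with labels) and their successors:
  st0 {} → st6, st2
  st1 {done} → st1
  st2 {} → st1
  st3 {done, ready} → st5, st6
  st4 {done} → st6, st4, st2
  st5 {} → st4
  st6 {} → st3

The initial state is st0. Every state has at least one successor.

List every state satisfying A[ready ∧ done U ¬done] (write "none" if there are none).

{st0, st2, st3, st5, st6}

States satisfying ready ∧ done: {st3}.
States satisfying ¬done: {st0, st2, st5, st6}.
States satisfying A[ready ∧ done U ¬done]: {st0, st2, st3, st5, st6}.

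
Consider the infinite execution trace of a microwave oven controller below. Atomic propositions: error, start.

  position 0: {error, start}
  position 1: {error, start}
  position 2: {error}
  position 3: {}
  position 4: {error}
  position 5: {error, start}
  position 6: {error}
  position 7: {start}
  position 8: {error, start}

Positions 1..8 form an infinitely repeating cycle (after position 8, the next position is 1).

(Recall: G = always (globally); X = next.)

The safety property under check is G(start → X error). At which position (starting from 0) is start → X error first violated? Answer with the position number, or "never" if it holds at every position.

never

start → X error holds at every position 0..8, and those are all the positions the trace ever visits, so the invariant G(start → X error) is never violated.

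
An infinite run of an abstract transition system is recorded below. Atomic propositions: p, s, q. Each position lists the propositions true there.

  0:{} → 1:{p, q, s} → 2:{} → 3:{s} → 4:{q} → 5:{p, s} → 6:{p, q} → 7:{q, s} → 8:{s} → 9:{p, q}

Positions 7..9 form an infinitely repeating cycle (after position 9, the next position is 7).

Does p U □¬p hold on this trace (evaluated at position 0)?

Violated

Walking from position 0: at position 0, □¬p has not yet held and p fails, so p U □¬p is false.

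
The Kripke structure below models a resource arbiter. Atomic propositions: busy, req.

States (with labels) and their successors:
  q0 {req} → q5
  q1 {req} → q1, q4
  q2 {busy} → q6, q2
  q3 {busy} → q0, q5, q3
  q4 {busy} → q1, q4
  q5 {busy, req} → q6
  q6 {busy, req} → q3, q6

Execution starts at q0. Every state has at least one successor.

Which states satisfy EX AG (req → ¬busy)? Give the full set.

States satisfying AG (req → ¬busy): {q1, q4}.
States satisfying EX AG (req → ¬busy): {q1, q4}.

{q1, q4}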